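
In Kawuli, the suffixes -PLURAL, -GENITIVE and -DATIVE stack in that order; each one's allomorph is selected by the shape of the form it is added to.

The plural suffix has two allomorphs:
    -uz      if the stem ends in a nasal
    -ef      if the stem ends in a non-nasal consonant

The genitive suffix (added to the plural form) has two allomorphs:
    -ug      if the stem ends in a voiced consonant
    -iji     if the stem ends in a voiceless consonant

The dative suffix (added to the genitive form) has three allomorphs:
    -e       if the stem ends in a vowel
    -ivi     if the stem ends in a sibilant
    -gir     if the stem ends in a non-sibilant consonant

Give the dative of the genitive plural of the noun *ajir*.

Since the final consonant of *ajir* is /r/ (non-nasal), it takes -ef, giving *ajiref*.
The final consonant of the plural form *ajiref* is /f/, which is voiceless, so the genitive suffix is -iji, giving *ajirefiji*.
Since the final sound of the genitive form *ajirefiji* is /i/ (a vowel), it takes -e, giving *ajirefijie*.

ajirefijie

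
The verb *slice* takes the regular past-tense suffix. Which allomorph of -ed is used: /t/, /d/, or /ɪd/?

/t/

The stem *slice* ends in a voiceless consonant other than /t/.
The -ed suffix is realized as /ɪd/ after /t, d/; as /t/ after other voiceless consonants; and as /d/ after other voiced sounds.
So -ed on *slice* is pronounced /t/.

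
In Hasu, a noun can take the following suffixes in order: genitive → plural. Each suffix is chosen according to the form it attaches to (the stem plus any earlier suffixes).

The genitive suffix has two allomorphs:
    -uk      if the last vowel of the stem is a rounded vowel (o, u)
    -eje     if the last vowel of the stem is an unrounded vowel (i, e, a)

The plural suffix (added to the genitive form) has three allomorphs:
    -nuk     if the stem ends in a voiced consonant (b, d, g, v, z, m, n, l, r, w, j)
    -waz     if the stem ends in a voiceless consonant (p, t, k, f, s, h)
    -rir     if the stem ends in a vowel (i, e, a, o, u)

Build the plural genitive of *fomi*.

Since the last vowel of *fomi* is /i/ (an unrounded vowel), it takes -eje, giving *fomieje*.
The genitive form *fomieje*: final sound = /e/, a vowel → -rir → *fomiejerir*.

fomiejerir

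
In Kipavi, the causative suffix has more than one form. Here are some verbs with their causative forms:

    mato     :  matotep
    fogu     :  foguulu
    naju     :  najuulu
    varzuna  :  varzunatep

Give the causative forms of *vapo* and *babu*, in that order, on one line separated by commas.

The suffix is conditioned by the last vowel: -ulu when the last vowel of the stem is a high vowel (*fogu*, *naju*); -tep when the last vowel of the stem is a non-high vowel (*mato*, *varzuna*).
Since the last vowel of *vapo* is /o/ (a non-high vowel), it takes -tep, giving *vapotep*.
*babu*: last vowel = /u/, a high vowel → -ulu → *babuulu*.

vapotep, babuulu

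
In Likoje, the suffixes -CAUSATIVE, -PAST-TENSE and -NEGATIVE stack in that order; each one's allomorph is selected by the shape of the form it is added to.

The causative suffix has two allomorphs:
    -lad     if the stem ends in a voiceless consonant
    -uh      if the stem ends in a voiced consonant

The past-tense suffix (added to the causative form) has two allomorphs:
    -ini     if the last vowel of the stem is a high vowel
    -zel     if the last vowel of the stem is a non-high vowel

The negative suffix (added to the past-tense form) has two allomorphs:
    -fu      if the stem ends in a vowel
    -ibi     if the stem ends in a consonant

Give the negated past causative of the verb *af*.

afladzelibi

*af* — final consonant /f/ (voiceless) → -lad → *aflad*.
The last vowel of the causative form *aflad* is /a/, which is a non-high vowel, so the past-tense suffix is -zel, giving *afladzel*.
Since the final sound of the past-tense form *afladzel* is /l/ (a consonant), it takes -ibi, giving *afladzelibi*.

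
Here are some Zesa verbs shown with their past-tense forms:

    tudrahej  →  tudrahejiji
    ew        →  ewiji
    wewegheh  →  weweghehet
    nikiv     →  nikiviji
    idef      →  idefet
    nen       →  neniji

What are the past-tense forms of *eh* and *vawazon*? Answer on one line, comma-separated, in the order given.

The pattern is voicing of the final consonant: -et when the stem ends in a voiceless consonant (*wewegheh*, *idef*); -iji when the stem ends in a voiced consonant (*tudrahej*, *ew*, *nikiv*, *nen*).
*eh*: final consonant = /h/, voiceless → -et → *ehet*.
Since the final consonant of *vawazon* is /n/ (voiced), it takes -iji, giving *vawazoniji*.

ehet, vawazoniji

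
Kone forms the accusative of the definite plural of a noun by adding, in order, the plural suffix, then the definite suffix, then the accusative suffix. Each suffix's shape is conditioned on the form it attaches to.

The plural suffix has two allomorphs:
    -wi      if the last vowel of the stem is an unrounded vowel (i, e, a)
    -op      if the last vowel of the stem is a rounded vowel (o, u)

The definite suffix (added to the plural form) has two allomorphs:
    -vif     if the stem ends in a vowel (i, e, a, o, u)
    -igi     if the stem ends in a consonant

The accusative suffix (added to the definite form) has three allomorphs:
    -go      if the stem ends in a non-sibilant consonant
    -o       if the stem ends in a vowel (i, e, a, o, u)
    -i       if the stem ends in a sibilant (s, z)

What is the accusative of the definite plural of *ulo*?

*ulo*: last vowel = /o/, a rounded vowel → -op → *uloop*.
The final sound of the plural form *uloop* is /p/, which is a consonant, so the definite suffix is -igi, giving *uloopigi*.
The final sound of the definite form *uloopigi* is /i/, which is a vowel, so the accusative suffix is -o, giving *uloopigio*.

uloopigio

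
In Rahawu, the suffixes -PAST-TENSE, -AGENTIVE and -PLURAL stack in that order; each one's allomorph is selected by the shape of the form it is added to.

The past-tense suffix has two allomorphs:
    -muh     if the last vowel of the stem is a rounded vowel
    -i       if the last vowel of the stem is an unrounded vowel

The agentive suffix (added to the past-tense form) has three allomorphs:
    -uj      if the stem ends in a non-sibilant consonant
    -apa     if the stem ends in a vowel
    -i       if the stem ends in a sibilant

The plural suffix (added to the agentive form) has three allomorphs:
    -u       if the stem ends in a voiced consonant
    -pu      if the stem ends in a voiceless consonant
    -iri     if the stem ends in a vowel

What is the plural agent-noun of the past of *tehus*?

tehusmuhuju

The last vowel of *tehus* is /u/, which is a rounded vowel, so the past-tense suffix is -muh, giving *tehusmuh*.
The past-tense form *tehusmuh* — final sound /h/ (a non-sibilant consonant) → -uj → *tehusmuhuj*.
The final sound of the agentive form *tehusmuhuj* is /j/, which is a voiced consonant, so the plural suffix is -u, giving *tehusmuhuju*.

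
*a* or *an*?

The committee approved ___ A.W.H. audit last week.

an

The indefinite article is chosen by the initial *sound* of the following word, not its spelling.
The initialism *A.W.H.* is read letter by letter; the first letter, A, is pronounced /eɪ/, which begins with a vowel sound.
So the article is *an*: The committee approved an A.W.H. audit last week.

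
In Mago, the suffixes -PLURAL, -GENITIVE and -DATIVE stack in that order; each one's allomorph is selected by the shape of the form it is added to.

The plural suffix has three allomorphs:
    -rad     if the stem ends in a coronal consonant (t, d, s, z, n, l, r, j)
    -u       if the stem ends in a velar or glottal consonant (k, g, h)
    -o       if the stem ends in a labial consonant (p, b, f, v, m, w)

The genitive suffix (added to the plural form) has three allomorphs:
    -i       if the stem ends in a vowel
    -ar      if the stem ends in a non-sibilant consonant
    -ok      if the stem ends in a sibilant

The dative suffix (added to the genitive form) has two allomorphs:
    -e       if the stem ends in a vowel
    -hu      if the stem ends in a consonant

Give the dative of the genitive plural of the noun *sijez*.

sijezradarhu

The final consonant of *sijez* is /z/, which is coronal, so the plural suffix is -rad, giving *sijezrad*.
The plural form *sijezrad*: final sound = /d/, a non-sibilant consonant → -ar → *sijezradar*.
Since the final sound of the genitive form *sijezradar* is /r/ (a consonant), it takes -hu, giving *sijezradarhu*.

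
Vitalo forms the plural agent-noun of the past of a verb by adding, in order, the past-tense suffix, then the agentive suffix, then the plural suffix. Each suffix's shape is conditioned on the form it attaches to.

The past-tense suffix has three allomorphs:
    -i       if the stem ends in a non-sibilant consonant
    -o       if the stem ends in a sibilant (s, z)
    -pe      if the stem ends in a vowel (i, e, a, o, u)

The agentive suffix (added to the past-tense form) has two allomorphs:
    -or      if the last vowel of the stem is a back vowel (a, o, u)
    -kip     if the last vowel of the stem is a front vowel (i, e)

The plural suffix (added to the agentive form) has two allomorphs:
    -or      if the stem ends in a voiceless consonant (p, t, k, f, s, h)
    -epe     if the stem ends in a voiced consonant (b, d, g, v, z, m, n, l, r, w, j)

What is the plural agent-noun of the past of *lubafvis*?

lubafvisoorepe

The final sound of *lubafvis* is /s/, which is a sibilant, so the past-tense suffix is -o, giving *lubafviso*.
The past-tense form *lubafviso* — last vowel /o/ (a back vowel) → -or → *lubafvisoor*.
Since the final consonant of the agentive form *lubafvisoor* is /r/ (voiced), it takes -epe, giving *lubafvisoorepe*.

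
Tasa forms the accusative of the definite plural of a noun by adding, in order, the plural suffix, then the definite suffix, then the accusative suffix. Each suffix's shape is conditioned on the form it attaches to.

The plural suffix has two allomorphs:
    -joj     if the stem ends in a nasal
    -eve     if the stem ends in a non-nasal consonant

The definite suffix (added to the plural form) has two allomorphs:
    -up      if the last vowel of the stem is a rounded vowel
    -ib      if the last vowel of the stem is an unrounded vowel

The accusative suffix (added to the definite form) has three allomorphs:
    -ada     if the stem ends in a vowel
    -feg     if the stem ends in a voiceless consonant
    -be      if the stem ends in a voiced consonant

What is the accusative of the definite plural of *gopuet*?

gopueteveibbe

The final consonant of *gopuet* is /t/, which is non-nasal, so the plural suffix is -eve, giving *gopueteve*.
The plural form *gopueteve*: last vowel = /e/, an unrounded vowel → -ib → *gopueteveib*.
The definite form *gopueteveib* — final sound /b/ (a voiced consonant) → -be → *gopueteveibbe*.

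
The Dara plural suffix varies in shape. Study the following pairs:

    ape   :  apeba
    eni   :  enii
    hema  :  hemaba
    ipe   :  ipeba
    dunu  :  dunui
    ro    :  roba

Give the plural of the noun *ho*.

hoba

Looking at the last vowel of each stem: -i when the last vowel of the stem is a high vowel (*eni*, *dunu*); -ba when the last vowel of the stem is a non-high vowel (*ape*, *hema*, *ipe*, *ro*).
The last vowel of *ho* is /o/, which is a non-high vowel, so the suffix is -ba, giving *hoba*.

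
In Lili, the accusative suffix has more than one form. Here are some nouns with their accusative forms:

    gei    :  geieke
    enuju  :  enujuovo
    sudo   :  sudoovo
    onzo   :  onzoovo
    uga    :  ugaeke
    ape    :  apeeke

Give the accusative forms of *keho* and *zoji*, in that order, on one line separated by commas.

kehoovo, zojieke

The pattern is rounding harmony: -ovo when the last vowel of the stem is a rounded vowel (*enuju*, *sudo*, *onzo*); -eke when the last vowel of the stem is an unrounded vowel (*gei*, *uga*, *ape*).
Since the last vowel of *keho* is /o/ (a rounded vowel), it takes -ovo, giving *kehoovo*.
Since the last vowel of *zoji* is /i/ (an unrounded vowel), it takes -eke, giving *zojieke*.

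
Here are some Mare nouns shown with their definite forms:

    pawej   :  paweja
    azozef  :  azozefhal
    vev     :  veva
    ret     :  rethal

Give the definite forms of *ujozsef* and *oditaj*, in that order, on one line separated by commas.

The alternation tracks the final consonant of the stem — -hal when the stem ends in a voiceless consonant (*azozef*, *ret*); -a when the stem ends in a voiced consonant (*pawej*, *vev*).
Since the final consonant of *ujozsef* is /f/ (voiceless), it takes -hal, giving *ujozsefhal*.
Since the final consonant of *oditaj* is /j/ (voiced), it takes -a, giving *oditaja*.

ujozsefhal, oditaja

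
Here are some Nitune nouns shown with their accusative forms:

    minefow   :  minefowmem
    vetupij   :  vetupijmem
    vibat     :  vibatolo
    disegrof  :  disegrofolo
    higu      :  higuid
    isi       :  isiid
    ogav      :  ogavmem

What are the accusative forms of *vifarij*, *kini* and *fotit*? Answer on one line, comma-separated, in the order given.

The alternation tracks the final sound of the stem — -olo when the stem ends in a voiceless consonant (*vibat*, *disegrof*); -mem when the stem ends in a voiced consonant (*minefow*, *vetupij*, *ogav*); -id when the stem ends in a vowel (*higu*, *isi*).
*vifarij* — final sound /j/ (a voiced consonant) → -mem → *vifarijmem*.
*kini*: final sound = /i/, a vowel → -id → *kiniid*.
Since the final sound of *fotit* is /t/ (a voiceless consonant), it takes -olo, giving *fotitolo*.

vifarijmem, kiniid, fotitolo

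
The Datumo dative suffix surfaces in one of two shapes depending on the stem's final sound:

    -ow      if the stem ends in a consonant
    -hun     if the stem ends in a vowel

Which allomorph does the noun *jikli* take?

Since the final sound of *jikli* is /i/ (a vowel), it takes -hun.

-hun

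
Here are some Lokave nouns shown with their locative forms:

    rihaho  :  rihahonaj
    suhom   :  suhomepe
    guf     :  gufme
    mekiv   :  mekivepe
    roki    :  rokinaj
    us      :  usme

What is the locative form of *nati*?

natinaj

The pattern is voicing of the final sound: -me when the stem ends in a voiceless consonant (*guf*, *us*); -epe when the stem ends in a voiced consonant (*suhom*, *mekiv*); -naj when the stem ends in a vowel (*rihaho*, *roki*).
The final sound of *nati* is /i/, which is a vowel, so the suffix is -naj, giving *natinaj*.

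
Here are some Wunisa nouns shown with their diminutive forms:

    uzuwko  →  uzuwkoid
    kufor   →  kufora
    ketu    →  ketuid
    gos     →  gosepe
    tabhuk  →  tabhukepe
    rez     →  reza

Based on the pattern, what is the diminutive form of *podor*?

The alternation tracks the final sound of the stem — -epe when the stem ends in a voiceless consonant (*gos*, *tabhuk*); -a when the stem ends in a voiced consonant (*kufor*, *rez*); -id when the stem ends in a vowel (*uzuwko*, *ketu*).
Since the final sound of *podor* is /r/ (a voiced consonant), it takes -a, giving *podora*.

podora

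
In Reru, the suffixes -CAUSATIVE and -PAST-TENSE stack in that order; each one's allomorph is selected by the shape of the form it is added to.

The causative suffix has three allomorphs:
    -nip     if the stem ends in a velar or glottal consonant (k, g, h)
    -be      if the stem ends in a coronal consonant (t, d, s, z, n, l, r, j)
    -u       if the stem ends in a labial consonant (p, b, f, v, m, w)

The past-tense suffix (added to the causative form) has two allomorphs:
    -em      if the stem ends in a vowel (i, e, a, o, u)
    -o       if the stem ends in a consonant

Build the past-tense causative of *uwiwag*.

Since the final consonant of *uwiwag* is /g/ (velar/glottal), it takes -nip, giving *uwiwagnip*.
The causative form *uwiwagnip*: final sound = /p/, a consonant → -o → *uwiwagnipo*.

uwiwagnipo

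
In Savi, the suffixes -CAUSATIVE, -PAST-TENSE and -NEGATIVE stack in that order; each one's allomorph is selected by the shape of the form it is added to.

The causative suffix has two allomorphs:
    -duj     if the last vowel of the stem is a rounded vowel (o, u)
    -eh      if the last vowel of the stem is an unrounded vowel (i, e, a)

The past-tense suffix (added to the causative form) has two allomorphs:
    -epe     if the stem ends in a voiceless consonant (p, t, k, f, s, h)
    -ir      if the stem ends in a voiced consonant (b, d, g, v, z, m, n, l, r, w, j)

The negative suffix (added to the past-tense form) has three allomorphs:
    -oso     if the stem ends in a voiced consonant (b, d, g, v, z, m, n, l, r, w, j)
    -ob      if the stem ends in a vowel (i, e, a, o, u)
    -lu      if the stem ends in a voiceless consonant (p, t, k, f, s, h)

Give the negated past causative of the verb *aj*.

ajehepeob

*aj* — last vowel /a/ (an unrounded vowel) → -eh → *ajeh*.
The causative form *ajeh* — final consonant /h/ (voiceless) → -epe → *ajehepe*.
The past-tense form *ajehepe* — final sound /e/ (a vowel) → -ob → *ajehepeob*.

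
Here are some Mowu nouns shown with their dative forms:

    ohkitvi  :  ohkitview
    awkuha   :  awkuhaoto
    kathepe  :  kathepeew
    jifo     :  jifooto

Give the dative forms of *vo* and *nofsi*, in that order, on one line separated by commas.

The alternation tracks the last vowel of the stem — -ew when the last vowel of the stem is a front vowel (*ohkitvi*, *kathepe*); -oto when the last vowel of the stem is a back vowel (*awkuha*, *jifo*).
*vo*: last vowel = /o/, a back vowel → -oto → *vooto*.
Since the last vowel of *nofsi* is /i/ (a front vowel), it takes -ew, giving *nofsiew*.

vooto, nofsiew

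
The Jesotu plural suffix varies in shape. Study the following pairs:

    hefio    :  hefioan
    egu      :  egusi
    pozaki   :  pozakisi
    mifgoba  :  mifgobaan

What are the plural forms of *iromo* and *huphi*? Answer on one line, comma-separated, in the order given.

iromoan, huphisi

The alternation tracks the last vowel of the stem — -si when the last vowel of the stem is a high vowel (*egu*, *pozaki*); -an when the last vowel of the stem is a non-high vowel (*hefio*, *mifgoba*).
Since the last vowel of *iromo* is /o/ (a non-high vowel), it takes -an, giving *iromoan*.
*huphi*: last vowel = /i/, a high vowel → -si → *huphisi*.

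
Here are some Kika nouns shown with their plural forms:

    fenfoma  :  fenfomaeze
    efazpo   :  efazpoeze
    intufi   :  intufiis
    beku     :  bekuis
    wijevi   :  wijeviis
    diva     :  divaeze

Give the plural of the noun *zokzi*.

zokziis

Looking at the last vowel of each stem: -is when the last vowel of the stem is a high vowel (*intufi*, *beku*, *wijevi*); -eze when the last vowel of the stem is a non-high vowel (*fenfoma*, *efazpo*, *diva*).
The last vowel of *zokzi* is /i/, which is a high vowel, so the suffix is -is, giving *zokziis*.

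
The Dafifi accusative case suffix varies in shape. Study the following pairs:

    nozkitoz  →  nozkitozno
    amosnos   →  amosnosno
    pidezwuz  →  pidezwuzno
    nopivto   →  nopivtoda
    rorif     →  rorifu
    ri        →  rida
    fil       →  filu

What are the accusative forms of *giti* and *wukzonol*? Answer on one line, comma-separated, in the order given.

The suffix is conditioned by the final sound: -no when the stem ends in a sibilant (*nozkitoz*, *amosnos*, *pidezwuz*); -u when the stem ends in a non-sibilant consonant (*rorif*, *fil*); -da when the stem ends in a vowel (*nopivto*, *ri*).
Since the final sound of *giti* is /i/ (a vowel), it takes -da, giving *gitida*.
Since the final sound of *wukzonol* is /l/ (a non-sibilant consonant), it takes -u, giving *wukzonolu*.

gitida, wukzonolu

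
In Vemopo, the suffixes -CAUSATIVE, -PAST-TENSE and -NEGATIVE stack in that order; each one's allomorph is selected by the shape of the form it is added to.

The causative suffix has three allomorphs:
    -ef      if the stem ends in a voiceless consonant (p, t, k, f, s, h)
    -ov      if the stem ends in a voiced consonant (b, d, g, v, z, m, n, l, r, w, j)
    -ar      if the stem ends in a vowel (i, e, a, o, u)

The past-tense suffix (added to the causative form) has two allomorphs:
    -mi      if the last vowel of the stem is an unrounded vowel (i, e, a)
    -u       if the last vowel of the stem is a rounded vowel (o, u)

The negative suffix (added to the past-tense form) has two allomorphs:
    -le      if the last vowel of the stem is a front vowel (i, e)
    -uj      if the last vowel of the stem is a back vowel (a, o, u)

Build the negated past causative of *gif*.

The final sound of *gif* is /f/, which is a voiceless consonant, so the causative suffix is -ef, giving *gifef*.
The last vowel of the causative form *gifef* is /e/, which is an unrounded vowel, so the past-tense suffix is -mi, giving *gifefmi*.
The last vowel of the past-tense form *gifefmi* is /i/, which is a front vowel, so the negative suffix is -le, giving *gifefmile*.

gifefmile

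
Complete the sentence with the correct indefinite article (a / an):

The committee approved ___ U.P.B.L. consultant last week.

The indefinite article is chosen by the initial *sound* of the following word, not its spelling.
The initialism *U.P.B.L.* is read letter by letter; the first letter, U, is pronounced /juː/, which begins with a consonant sound.
So the article is *a*: The committee approved a U.P.B.L. consultant last week.

a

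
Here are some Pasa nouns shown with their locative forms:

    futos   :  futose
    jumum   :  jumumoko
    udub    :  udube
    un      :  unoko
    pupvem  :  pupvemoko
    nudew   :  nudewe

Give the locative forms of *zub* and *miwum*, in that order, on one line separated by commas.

Looking at the final consonant of each stem: -oko when the stem ends in a nasal (*jumum*, *un*, *pupvem*); -e when the stem ends in a non-nasal consonant (*futos*, *udub*, *nudew*).
*zub*: final consonant = /b/, non-nasal → -e → *zube*.
Since the final consonant of *miwum* is /m/ (a nasal), it takes -oko, giving *miwumoko*.

zube, miwumoko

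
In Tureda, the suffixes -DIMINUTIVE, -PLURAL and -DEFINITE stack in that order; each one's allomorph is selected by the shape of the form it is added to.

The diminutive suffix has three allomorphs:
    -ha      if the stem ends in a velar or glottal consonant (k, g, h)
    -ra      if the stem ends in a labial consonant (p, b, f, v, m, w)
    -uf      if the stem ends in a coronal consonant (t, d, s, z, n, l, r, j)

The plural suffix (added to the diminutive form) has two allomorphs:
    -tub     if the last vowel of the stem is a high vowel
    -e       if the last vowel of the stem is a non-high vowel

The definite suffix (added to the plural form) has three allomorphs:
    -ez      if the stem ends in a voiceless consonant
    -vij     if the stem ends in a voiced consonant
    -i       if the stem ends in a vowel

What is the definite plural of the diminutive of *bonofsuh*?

bonofsuhhaei

*bonofsuh*: final consonant = /h/, velar/glottal → -ha → *bonofsuhha*.
The diminutive form *bonofsuhha*: last vowel = /a/, a non-high vowel → -e → *bonofsuhhae*.
The final sound of the plural form *bonofsuhhae* is /e/, which is a vowel, so the definite suffix is -i, giving *bonofsuhhaei*.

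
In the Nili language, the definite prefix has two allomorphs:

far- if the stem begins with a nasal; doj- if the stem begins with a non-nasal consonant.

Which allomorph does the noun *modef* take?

The first consonant of *modef* is /m/, which is a nasal, so the prefix is far-.

far-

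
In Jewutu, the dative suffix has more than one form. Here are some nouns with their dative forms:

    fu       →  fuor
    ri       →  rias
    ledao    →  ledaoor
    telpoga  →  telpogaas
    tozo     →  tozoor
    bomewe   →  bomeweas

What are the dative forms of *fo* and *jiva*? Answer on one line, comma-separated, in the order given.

foor, jivaas

The alternation tracks the last vowel of the stem — -or when the last vowel of the stem is a rounded vowel (*fu*, *ledao*, *tozo*); -as when the last vowel of the stem is an unrounded vowel (*ri*, *telpoga*, *bomewe*).
Since the last vowel of *fo* is /o/ (a rounded vowel), it takes -or, giving *foor*.
The last vowel of *jiva* is /a/, which is an unrounded vowel, so the suffix is -as, giving *jivaas*.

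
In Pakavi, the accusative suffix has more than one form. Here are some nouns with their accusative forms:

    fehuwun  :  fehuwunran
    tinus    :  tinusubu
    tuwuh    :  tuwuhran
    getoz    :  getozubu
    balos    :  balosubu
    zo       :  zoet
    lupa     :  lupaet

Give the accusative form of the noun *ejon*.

The suffix is conditioned by the final sound: -ubu when the stem ends in a sibilant (*tinus*, *getoz*, *balos*); -ran when the stem ends in a non-sibilant consonant (*fehuwun*, *tuwuh*); -et when the stem ends in a vowel (*zo*, *lupa*).
Since the final sound of *ejon* is /n/ (a non-sibilant consonant), it takes -ran, giving *ejonran*.

ejonran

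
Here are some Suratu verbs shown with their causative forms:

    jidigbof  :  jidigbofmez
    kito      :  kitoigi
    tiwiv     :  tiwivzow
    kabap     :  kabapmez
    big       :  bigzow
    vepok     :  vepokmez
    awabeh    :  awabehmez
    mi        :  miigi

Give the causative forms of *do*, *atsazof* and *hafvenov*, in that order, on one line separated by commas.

Looking at the final sound of each stem: -mez when the stem ends in a voiceless consonant (*jidigbof*, *kabap*, *vepok*, *awabeh*); -zow when the stem ends in a voiced consonant (*tiwiv*, *big*); -igi when the stem ends in a vowel (*kito*, *mi*).
The final sound of *do* is /o/, which is a vowel, so the suffix is -igi, giving *doigi*.
*atsazof*: final sound = /f/, a voiceless consonant → -mez → *atsazofmez*.
*hafvenov*: final sound = /v/, a voiced consonant → -zow → *hafvenovzow*.

doigi, atsazofmez, hafvenovzow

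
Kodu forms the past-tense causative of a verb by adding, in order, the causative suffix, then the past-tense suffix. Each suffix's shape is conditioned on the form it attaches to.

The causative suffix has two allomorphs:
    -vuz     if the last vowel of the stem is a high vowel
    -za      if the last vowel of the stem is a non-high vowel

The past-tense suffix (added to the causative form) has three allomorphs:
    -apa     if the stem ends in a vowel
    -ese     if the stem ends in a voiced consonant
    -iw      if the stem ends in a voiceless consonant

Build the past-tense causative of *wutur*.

*wutur* — last vowel /u/ (a high vowel) → -vuz → *wuturvuz*.
The final sound of the causative form *wuturvuz* is /z/, which is a voiced consonant, so the past-tense suffix is -ese, giving *wuturvuzese*.

wuturvuzese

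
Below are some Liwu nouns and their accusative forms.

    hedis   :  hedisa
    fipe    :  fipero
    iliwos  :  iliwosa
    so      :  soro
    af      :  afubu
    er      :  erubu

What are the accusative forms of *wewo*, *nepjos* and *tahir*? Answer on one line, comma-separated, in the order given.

The suffix is conditioned by the final sound: -a when the stem ends in a sibilant (*hedis*, *iliwos*); -ubu when the stem ends in a non-sibilant consonant (*af*, *er*); -ro when the stem ends in a vowel (*fipe*, *so*).
*wewo*: final sound = /o/, a vowel → -ro → *weworo*.
*nepjos*: final sound = /s/, a sibilant → -a → *nepjosa*.
*tahir* — final sound /r/ (a non-sibilant consonant) → -ubu → *tahirubu*.

weworo, nepjosa, tahirubu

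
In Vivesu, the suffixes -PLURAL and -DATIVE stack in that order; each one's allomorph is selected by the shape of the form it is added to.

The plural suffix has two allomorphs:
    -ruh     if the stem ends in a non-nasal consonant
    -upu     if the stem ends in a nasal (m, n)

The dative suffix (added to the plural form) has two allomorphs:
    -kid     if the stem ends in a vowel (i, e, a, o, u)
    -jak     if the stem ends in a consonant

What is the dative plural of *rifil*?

rifilruhjak

*rifil*: final consonant = /l/, non-nasal → -ruh → *rifilruh*.
The final sound of the plural form *rifilruh* is /h/, which is a consonant, so the dative suffix is -jak, giving *rifilruhjak*.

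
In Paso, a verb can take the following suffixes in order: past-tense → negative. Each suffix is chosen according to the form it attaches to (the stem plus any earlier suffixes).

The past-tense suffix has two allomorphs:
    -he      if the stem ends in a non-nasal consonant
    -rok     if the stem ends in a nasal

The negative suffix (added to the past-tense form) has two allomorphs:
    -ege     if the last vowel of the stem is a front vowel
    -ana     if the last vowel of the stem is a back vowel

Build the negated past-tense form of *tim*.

timrokana

*tim*: final consonant = /m/, a nasal → -rok → *timrok*.
The past-tense form *timrok*: last vowel = /o/, a back vowel → -ana → *timrokana*.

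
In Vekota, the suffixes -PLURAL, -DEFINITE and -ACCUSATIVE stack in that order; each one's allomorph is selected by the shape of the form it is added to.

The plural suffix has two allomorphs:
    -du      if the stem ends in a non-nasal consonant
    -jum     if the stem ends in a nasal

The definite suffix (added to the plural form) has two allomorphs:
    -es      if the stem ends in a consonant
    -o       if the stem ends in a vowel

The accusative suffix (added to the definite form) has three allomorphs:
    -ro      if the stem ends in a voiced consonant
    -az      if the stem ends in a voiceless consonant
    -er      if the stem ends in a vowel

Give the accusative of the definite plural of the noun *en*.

*en*: final consonant = /n/, a nasal → -jum → *enjum*.
The plural form *enjum*: final sound = /m/, a consonant → -es → *enjumes*.
The definite form *enjumes* — final sound /s/ (a voiceless consonant) → -az → *enjumesaz*.

enjumesaz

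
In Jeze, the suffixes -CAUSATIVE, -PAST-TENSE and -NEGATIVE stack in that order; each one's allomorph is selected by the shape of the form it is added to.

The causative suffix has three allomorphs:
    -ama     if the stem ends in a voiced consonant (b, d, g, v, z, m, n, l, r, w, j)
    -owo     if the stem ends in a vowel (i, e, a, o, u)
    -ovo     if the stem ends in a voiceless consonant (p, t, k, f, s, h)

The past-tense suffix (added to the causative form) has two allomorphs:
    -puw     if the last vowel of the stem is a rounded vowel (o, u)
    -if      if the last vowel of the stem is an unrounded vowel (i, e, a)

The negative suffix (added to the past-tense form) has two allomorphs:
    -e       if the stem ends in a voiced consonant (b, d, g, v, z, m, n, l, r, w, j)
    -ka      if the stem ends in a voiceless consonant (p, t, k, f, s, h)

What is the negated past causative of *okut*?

okutovopuwe

Since the final sound of *okut* is /t/ (a voiceless consonant), it takes -ovo, giving *okutovo*.
The causative form *okutovo* — last vowel /o/ (a rounded vowel) → -puw → *okutovopuw*.
The past-tense form *okutovopuw* — final consonant /w/ (voiced) → -e → *okutovopuwe*.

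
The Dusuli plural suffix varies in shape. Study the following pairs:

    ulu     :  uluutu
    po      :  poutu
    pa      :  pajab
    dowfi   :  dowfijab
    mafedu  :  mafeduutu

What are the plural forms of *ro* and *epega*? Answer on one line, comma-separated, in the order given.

The suffix is conditioned by the last vowel: -utu when the last vowel of the stem is a rounded vowel (*ulu*, *po*, *mafedu*); -jab when the last vowel of the stem is an unrounded vowel (*pa*, *dowfi*).
*ro*: last vowel = /o/, a rounded vowel → -utu → *routu*.
Since the last vowel of *epega* is /a/ (an unrounded vowel), it takes -jab, giving *epegajab*.

routu, epegajab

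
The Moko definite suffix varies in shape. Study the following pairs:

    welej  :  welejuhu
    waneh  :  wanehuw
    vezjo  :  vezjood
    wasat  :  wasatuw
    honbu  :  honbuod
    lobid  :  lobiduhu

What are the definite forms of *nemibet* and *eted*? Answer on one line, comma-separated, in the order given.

The alternation tracks the final sound of the stem — -uw when the stem ends in a voiceless consonant (*waneh*, *wasat*); -uhu when the stem ends in a voiced consonant (*welej*, *lobid*); -od when the stem ends in a vowel (*vezjo*, *honbu*).
The final sound of *nemibet* is /t/, which is a voiceless consonant, so the suffix is -uw, giving *nemibetuw*.
Since the final sound of *eted* is /d/ (a voiced consonant), it takes -uhu, giving *eteduhu*.

nemibetuw, eteduhu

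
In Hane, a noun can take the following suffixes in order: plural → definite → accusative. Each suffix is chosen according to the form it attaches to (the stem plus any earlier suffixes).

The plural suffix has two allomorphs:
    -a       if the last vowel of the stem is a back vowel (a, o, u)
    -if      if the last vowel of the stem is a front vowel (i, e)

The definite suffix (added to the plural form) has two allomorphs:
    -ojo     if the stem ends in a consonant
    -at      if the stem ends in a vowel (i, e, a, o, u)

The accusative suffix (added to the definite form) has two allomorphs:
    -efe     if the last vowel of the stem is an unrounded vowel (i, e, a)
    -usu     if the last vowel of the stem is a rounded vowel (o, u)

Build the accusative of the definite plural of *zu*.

The last vowel of *zu* is /u/, which is a back vowel, so the plural suffix is -a, giving *zua*.
Since the final sound of the plural form *zua* is /a/ (a vowel), it takes -at, giving *zuaat*.
The definite form *zuaat*: last vowel = /a/, an unrounded vowel → -efe → *zuaatefe*.

zuaatefe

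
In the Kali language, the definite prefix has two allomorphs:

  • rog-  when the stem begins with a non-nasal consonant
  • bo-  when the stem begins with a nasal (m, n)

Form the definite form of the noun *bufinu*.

rogbufinu

*bufinu*: first consonant = /b/, non-nasal → rog- → *rogbufinu*.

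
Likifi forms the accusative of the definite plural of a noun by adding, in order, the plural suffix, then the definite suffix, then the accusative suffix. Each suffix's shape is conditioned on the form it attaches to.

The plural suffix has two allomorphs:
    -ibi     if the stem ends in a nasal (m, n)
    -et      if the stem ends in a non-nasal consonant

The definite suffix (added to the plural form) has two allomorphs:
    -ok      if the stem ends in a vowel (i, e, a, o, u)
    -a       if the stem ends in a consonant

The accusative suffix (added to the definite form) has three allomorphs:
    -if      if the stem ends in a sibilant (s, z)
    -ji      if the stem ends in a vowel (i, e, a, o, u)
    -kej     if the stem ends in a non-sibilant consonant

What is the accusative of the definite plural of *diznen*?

*diznen*: final consonant = /n/, a nasal → -ibi → *diznenibi*.
The plural form *diznenibi* — final sound /i/ (a vowel) → -ok → *diznenibiok*.
The definite form *diznenibiok* — final sound /k/ (a non-sibilant consonant) → -kej → *diznenibiokkej*.

diznenibiokkej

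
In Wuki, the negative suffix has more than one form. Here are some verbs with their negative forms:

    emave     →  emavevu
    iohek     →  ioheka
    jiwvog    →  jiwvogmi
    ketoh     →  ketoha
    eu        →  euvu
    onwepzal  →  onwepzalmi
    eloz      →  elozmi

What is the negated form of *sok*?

The suffix is conditioned by the final sound: -a when the stem ends in a voiceless consonant (*iohek*, *ketoh*); -mi when the stem ends in a voiced consonant (*jiwvog*, *onwepzal*, *eloz*); -vu when the stem ends in a vowel (*emave*, *eu*).
*sok*: final sound = /k/, a voiceless consonant → -a → *soka*.

soka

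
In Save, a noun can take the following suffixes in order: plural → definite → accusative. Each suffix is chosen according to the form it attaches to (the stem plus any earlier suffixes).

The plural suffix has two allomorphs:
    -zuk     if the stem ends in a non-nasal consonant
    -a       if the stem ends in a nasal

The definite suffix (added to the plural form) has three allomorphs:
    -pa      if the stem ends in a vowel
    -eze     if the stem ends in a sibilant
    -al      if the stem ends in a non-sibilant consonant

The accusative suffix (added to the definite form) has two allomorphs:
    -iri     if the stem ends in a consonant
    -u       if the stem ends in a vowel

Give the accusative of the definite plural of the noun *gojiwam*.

gojiwamapau

The final consonant of *gojiwam* is /m/, which is a nasal, so the plural suffix is -a, giving *gojiwama*.
Since the final sound of the plural form *gojiwama* is /a/ (a vowel), it takes -pa, giving *gojiwamapa*.
The final sound of the definite form *gojiwamapa* is /a/, which is a vowel, so the accusative suffix is -u, giving *gojiwamapau*.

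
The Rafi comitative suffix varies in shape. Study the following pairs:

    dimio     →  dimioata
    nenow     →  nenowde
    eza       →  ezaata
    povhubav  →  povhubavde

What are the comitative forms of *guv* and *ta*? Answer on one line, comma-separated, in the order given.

The suffix is conditioned by the final sound: -de when the stem ends in a consonant (*nenow*, *povhubav*); -ata when the stem ends in a vowel (*dimio*, *eza*).
*guv*: final sound = /v/, a consonant → -de → *guvde*.
*ta* — final sound /a/ (a vowel) → -ata → *taata*.

guvde, taata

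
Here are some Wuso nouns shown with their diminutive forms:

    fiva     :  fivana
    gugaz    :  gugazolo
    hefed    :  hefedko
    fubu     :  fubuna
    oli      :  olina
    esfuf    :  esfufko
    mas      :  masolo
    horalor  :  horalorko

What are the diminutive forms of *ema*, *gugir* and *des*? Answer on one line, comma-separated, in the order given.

emana, gugirko, desolo

The suffix is conditioned by the final sound: -olo when the stem ends in a sibilant (*gugaz*, *mas*); -ko when the stem ends in a non-sibilant consonant (*hefed*, *esfuf*, *horalor*); -na when the stem ends in a vowel (*fiva*, *fubu*, *oli*).
*ema* — final sound /a/ (a vowel) → -na → *emana*.
Since the final sound of *gugir* is /r/ (a non-sibilant consonant), it takes -ko, giving *gugirko*.
Since the final sound of *des* is /s/ (a sibilant), it takes -olo, giving *desolo*.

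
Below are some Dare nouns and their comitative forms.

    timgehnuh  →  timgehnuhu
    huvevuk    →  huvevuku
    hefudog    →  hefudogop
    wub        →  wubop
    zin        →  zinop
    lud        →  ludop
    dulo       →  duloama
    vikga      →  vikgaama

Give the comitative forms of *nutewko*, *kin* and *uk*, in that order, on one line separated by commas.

The alternation tracks the final sound of the stem — -u when the stem ends in a voiceless consonant (*timgehnuh*, *huvevuk*); -op when the stem ends in a voiced consonant (*hefudog*, *wub*, *zin*, *lud*); -ama when the stem ends in a vowel (*dulo*, *vikga*).
The final sound of *nutewko* is /o/, which is a vowel, so the suffix is -ama, giving *nutewkoama*.
*kin*: final sound = /n/, a voiced consonant → -op → *kinop*.
Since the final sound of *uk* is /k/ (a voiceless consonant), it takes -u, giving *uku*.

nutewkoama, kinop, uku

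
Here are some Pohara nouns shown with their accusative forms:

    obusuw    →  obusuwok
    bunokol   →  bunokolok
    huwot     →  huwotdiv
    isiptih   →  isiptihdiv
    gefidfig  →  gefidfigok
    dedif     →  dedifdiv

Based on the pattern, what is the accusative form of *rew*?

rewok

Looking at the final consonant of each stem: -div when the stem ends in a voiceless consonant (*huwot*, *isiptih*, *dedif*); -ok when the stem ends in a voiced consonant (*obusuw*, *bunokol*, *gefidfig*).
*rew*: final consonant = /w/, voiced → -ok → *rewok*.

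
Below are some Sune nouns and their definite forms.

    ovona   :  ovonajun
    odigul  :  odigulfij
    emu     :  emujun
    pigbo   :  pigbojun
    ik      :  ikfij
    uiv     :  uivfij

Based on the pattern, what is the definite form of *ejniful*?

Looking at the final sound of each stem: -fij when the stem ends in a consonant (*odigul*, *ik*, *uiv*); -jun when the stem ends in a vowel (*ovona*, *emu*, *pigbo*).
*ejniful*: final sound = /l/, a consonant → -fij → *ejnifulfij*.

ejnifulfij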